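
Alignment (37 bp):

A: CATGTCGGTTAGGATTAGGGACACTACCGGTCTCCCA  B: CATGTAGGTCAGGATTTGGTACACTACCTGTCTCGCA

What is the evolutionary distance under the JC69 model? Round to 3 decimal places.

0.183

The sequences differ at 6 of 37 sites (6, 10, 17, 20, 29, 35), so p = 6/37 ≈ 0.162162.
d = −(3/4) ln(1 − 4p/3) = −0.75 ln(1 − 0.216216) = −0.75 ln(0.783784)
  = −0.75 × (-0.243622) = 0.182717 substitutions/site.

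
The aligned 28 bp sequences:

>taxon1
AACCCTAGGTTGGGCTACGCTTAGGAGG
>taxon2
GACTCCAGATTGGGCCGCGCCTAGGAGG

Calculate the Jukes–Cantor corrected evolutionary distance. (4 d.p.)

The sequences differ at 7 of 28 sites (1, 4, 6, 9, 16, 17, 21), so p = 7/28 = 0.25.
d = −(3/4) ln(1 − 4p/3) = −0.75 ln(1 − 0.333333) = −0.75 ln(0.666667)
  = −0.75 × (-0.405465) = 0.304099 substitutions/site.

0.3041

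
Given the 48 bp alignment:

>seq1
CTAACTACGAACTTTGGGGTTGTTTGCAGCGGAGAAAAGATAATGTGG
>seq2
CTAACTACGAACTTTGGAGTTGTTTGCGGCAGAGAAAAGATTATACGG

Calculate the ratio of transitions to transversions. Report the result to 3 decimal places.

5.000

Transitions are A↔G and C↔T; transversions are all other mismatches.
Transitions: 5. Transversions: 1.
R = 5/1 = 5.000.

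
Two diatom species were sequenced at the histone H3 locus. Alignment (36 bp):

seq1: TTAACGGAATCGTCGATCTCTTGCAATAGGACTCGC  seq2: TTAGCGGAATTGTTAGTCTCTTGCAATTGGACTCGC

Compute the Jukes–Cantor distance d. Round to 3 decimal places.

0.188

The sequences differ at 6 of 36 sites (4, 11, 14, 15, 16, 28), so p = 6/36 ≈ 0.166667.
d = −(3/4) ln(1 − 4p/3) = −0.75 ln(1 − 0.222223) = −0.75 ln(0.777777)
  = −0.75 × (-0.251315) = 0.188486 substitutions/site.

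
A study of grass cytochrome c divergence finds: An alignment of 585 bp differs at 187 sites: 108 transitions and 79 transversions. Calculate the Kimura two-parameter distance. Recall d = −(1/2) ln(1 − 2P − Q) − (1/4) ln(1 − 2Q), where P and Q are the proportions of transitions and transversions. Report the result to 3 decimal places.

0.430

P = 108/585 ≈ 0.184615 and Q = 79/585 ≈ 0.135043.
Under the Kimura two-parameter model, d = −½ ln(1 − 2P − Q) − ¼ ln(1 − 2Q).
1 − 2P − Q = 0.495727, giving −½ ln(0.495727) = 0.350865.
1 − 2Q = 0.729914, giving −¼ ln(0.729914) = 0.078707.
d = 0.350865 + 0.078707 = 0.429572.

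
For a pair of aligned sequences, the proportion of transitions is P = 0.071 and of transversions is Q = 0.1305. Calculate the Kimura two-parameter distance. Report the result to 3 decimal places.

Under the Kimura two-parameter model, d = −½ ln(1 − 2P − Q) − ¼ ln(1 − 2Q).
1 − 2P − Q = 0.7275, giving −½ ln(0.7275) = 0.159071.
1 − 2Q = 0.739, giving −¼ ln(0.739) = 0.075614.
d = 0.159071 + 0.075614 = 0.234685.

0.235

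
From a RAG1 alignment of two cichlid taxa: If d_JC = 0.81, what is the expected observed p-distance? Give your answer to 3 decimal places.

0.495

p = (3/4)(1 − e^(−4d/3)) = 0.75 × (1 − e^(-1.08)) = 0.75 × (1 − 0.339596) = 0.495303.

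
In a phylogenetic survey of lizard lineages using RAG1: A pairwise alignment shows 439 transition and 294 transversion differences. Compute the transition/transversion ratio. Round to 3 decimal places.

1.493

R = 439/294 = 1.493197… ≈ 1.493 (to 3 d.p.).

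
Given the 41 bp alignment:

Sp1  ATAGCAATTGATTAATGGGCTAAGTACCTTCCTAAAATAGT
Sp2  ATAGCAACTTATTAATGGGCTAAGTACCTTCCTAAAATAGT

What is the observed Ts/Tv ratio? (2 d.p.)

1.00

Transitions are A↔G and C↔T; transversions are all other mismatches.
Transitions: 1. Transversions: 1.
R = 1/1 = 1.00.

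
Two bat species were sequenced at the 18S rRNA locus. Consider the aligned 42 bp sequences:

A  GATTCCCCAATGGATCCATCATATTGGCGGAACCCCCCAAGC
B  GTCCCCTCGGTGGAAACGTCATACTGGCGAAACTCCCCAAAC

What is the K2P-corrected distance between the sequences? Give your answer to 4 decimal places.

Of 42 sites, 10 differences are transitions and 3 are transversions, so P = 10/42 ≈ 0.238095 and Q = 3/42 ≈ 0.071429.
Under the Kimura two-parameter model, d = −½ ln(1 − 2P − Q) − ¼ ln(1 − 2Q).
1 − 2P − Q = 0.452381, giving −½ ln(0.452381) = 0.396615.
1 − 2Q = 0.857142, giving −¼ ln(0.857142) = 0.038538.
d = 0.396615 + 0.038538 = 0.435153.

0.4352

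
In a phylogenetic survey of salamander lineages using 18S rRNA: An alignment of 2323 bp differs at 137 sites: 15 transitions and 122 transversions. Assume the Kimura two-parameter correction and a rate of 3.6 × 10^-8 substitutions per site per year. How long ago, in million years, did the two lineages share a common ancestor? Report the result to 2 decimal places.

0.86

P = 15/2323 ≈ 0.006457 and Q = 122/2323 ≈ 0.052518.
Under the Kimura two-parameter model, d = −½ ln(1 − 2P − Q) − ¼ ln(1 − 2Q).
1 − 2P − Q = 0.934568, giving −½ ln(0.934568) = 0.033835.
1 − 2Q = 0.894964, giving −¼ ln(0.894964) = 0.027743.
d = 0.033835 + 0.027743 = 0.061578.
Under a molecular clock d = 2μt, so t = d/(2μ) = 0.061578 / (2 × 3.6 × 10^-8) = 0.86 million years.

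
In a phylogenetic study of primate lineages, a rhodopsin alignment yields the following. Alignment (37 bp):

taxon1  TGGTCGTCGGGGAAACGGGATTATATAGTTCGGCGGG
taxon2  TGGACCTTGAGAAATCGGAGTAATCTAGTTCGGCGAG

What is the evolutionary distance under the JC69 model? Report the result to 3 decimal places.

The sequences differ at 11 of 37 sites, so p = 11/37 ≈ 0.297297.
d = −(3/4) ln(1 − 4p/3) = −0.75 ln(1 − 0.396396) = −0.75 ln(0.603604)
  = −0.75 × (-0.504837) = 0.378628 substitutions/site.

0.379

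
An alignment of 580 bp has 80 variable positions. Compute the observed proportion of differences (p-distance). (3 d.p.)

0.138

p = 80/580 = 0.137931… ≈ 0.138 (to 3 d.p.).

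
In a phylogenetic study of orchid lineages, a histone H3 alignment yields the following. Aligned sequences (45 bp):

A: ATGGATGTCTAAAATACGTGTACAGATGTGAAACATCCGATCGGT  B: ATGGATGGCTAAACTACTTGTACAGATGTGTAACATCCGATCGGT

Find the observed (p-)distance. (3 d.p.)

0.089

The sequences differ at 4 of 45 positions (sites 8, 14, 18, 31).
p = 4/45 = 0.088888… ≈ 0.089 (to 3 d.p.).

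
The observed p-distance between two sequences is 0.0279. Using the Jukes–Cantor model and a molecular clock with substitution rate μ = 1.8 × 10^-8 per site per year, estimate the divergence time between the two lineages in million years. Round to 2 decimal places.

d = −(3/4) ln(1 − 4p/3) = −0.75 ln(1 − 0.0372) = −0.75 ln(0.9628)
  = −0.75 × (-0.037910) = 0.028433 substitutions/site.
Under a molecular clock d = 2μt, so t = d/(2μ) = 0.028433 / (2 × 1.8 × 10^-8) = 0.79 million years.

0.79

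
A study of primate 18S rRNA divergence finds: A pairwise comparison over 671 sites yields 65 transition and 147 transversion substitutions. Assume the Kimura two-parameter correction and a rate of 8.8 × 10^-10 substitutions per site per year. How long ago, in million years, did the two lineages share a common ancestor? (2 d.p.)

P = 65/671 ≈ 0.09687 and Q = 147/671 ≈ 0.219076.
Under the Kimura two-parameter model, d = −½ ln(1 − 2P − Q) − ¼ ln(1 − 2Q).
1 − 2P − Q = 0.587184, giving −½ ln(0.587184) = 0.266209.
1 − 2Q = 0.561848, giving −¼ ln(0.561848) = 0.144131.
d = 0.266209 + 0.144131 = 0.410340.
Under a molecular clock d = 2μt, so t = d/(2μ) = 0.410340 / (2 × 8.8 × 10^-10) = 233.15 million years.

233.15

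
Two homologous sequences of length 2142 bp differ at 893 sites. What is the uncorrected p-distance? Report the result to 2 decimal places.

0.42

p = 893/2142 = 0.416900… ≈ 0.42 (to 2 d.p.).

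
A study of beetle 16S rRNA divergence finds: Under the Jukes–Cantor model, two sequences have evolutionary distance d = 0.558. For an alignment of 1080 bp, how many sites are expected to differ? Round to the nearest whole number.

Invert JC69: p = (3/4)(1 − e^(−4d/3)) = 0.75 × (1 − e^(-0.744)) = 0.75 × (1 − 0.475209) = 0.393593.
Expected differing sites = pL ≈ 0.393593 × 1080 = 425.08044 ≈ 425.

425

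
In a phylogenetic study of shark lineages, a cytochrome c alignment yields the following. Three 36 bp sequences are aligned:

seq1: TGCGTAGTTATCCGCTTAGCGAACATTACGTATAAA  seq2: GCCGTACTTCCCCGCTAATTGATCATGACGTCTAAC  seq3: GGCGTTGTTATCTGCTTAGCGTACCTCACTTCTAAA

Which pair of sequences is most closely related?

seq1 and seq3

seq1–seq2: 12/36 differ, p = 0.333, d = 0.441.
seq1–seq3: 8/36 differ, p = 0.222, d = 0.264.
seq2–seq3: 15/36 differ, p = 0.417, d = 0.608.
The smallest distance is between seq1 and seq3.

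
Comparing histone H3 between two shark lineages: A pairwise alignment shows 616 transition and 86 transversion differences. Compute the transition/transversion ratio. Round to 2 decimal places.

7.16

R = 616/86 = 7.162790… ≈ 7.16 (to 2 d.p.).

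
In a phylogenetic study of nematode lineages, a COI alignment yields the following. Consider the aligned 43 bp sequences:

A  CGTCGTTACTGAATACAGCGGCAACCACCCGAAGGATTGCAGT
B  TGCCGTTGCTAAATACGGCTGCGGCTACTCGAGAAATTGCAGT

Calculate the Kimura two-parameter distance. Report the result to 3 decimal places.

0.447

Of 43 sites, 12 differences are transitions and 1 are transversions, so P = 12/43 ≈ 0.27907 and Q = 1/43 ≈ 0.023256.
Under the Kimura two-parameter model, d = −½ ln(1 − 2P − Q) − ¼ ln(1 − 2Q).
1 − 2P − Q = 0.418604, giving −½ ln(0.418604) = 0.435415.
1 − 2Q = 0.953488, giving −¼ ln(0.953488) = 0.011907.
d = 0.435415 + 0.011907 = 0.447322.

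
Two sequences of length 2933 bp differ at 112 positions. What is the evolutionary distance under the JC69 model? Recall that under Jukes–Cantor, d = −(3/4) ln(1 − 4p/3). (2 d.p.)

0.04

p = 112/2933 ≈ 0.038186.
d = −(3/4) ln(1 − 4p/3) = −0.75 ln(1 − 0.050915) = −0.75 ln(0.949085)
  = −0.75 × (-0.052257) = 0.039193 substitutions/site.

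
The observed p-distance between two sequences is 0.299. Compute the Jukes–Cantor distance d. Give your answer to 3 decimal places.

d = −(3/4) ln(1 − 4p/3) = −0.75 ln(1 − 0.398667) = −0.75 ln(0.601333)
  = −0.75 × (-0.508606) = 0.381455 substitutions/site.

0.381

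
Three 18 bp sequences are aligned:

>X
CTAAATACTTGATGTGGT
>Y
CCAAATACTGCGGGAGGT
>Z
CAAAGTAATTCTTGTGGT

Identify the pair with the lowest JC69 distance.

X–Y: 6/18 differ, p = 0.333, d = 0.441.
X–Z: 5/18 differ, p = 0.278, d = 0.347.
Y–Z: 7/18 differ, p = 0.389, d = 0.548.
The smallest distance is between X and Z.

X and Z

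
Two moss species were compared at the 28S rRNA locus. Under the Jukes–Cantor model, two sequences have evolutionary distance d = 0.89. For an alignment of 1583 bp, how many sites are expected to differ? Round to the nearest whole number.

Invert JC69: p = (3/4)(1 − e^(−4d/3)) = 0.75 × (1 − e^(-1.186667)) = 0.75 × (1 − 0.305237) = 0.521072.
Expected differing sites = pL ≈ 0.521072 × 1583 = 824.856976 ≈ 825.

825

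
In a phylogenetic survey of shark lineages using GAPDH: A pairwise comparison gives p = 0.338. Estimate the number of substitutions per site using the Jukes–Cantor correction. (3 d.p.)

0.449

d = −(3/4) ln(1 − 4p/3) = −0.75 ln(1 − 0.450667) = −0.75 ln(0.549333)
  = −0.75 × (-0.599050) = 0.449288 substitutions/site.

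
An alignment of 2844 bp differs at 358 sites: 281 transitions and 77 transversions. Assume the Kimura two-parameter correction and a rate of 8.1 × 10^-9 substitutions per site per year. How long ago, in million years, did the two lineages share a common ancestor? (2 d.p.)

8.71

P = 281/2844 ≈ 0.098805 and Q = 77/2844 ≈ 0.027075.
Under the Kimura two-parameter model, d = −½ ln(1 − 2P − Q) − ¼ ln(1 − 2Q).
1 − 2P − Q = 0.775315, giving −½ ln(0.775315) = 0.127243.
1 − 2Q = 0.94585, giving −¼ ln(0.94585) = 0.013918.
d = 0.127243 + 0.013918 = 0.141161.
Under a molecular clock d = 2μt, so t = d/(2μ) = 0.141161 / (2 × 8.1 × 10^-9) = 8.71 million years.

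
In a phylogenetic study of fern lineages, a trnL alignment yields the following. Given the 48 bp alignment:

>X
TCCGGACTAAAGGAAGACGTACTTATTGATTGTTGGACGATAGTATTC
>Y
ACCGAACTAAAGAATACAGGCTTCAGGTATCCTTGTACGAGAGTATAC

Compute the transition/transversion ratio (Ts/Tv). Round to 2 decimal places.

0.46

Transitions are A↔G and C↔T; transversions are all other mismatches.
Transitions: 6. Transversions: 13.
R = 6/13 = 0.461538… ≈ 0.46 (to 2 d.p.).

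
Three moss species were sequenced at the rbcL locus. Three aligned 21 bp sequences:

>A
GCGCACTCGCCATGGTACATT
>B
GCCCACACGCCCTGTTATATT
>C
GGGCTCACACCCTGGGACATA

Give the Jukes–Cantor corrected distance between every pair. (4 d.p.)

d(A,B) = 0.2865, d(A,C) = 0.4408, d(B,C) = 0.5319

A–B: 5/21 sites differ → p ≈ 0.238095, d = −0.75 ln(1 − 0.31746) = 0.286451 ≈ 0.2865.
A–C: 7/21 sites differ → p ≈ 0.333333, d = −0.75 ln(1 − 0.444444) = 0.440839 ≈ 0.4408.
B–C: 8/21 sites differ → p ≈ 0.380952, d = −0.75 ln(1 − 0.507936) = 0.531860 ≈ 0.5319.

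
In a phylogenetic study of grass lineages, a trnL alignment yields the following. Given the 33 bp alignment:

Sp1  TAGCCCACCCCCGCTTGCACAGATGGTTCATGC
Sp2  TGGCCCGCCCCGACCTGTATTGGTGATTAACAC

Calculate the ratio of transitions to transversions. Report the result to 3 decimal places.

3.333

Transitions are A↔G and C↔T; transversions are all other mismatches.
Transitions: 10. Transversions: 3.
R = 10/3 = 3.333333… ≈ 3.333 (to 3 d.p.).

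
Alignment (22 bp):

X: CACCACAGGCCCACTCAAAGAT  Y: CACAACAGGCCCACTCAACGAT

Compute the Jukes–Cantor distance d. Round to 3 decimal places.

The sequences differ at 2 of 22 sites (4, 19), so p = 2/22 ≈ 0.090909.
d = −(3/4) ln(1 − 4p/3) = −0.75 ln(1 − 0.121212) = −0.75 ln(0.878788)
  = −0.75 × (-0.129212) = 0.096909 substitutions/site.

0.097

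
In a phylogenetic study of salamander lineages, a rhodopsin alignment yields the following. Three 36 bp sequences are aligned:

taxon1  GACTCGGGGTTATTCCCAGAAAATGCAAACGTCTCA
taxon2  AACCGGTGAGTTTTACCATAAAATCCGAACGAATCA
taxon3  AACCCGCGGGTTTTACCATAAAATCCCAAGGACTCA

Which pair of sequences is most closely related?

taxon2 and taxon3

taxon1–taxon2: 13/36 differ, p = 0.361, d = 0.493.
taxon1–taxon3: 11/36 differ, p = 0.306, d = 0.392.
taxon2–taxon3: 6/36 differ, p = 0.167, d = 0.188.
The smallest distance is between taxon2 and taxon3.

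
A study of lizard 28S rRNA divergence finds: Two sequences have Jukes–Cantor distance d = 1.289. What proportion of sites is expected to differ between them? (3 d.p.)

p = (3/4)(1 − e^(−4d/3)) = 0.75 × (1 − e^(-1.718667)) = 0.75 × (1 − 0.179305) = 0.615521.

0.616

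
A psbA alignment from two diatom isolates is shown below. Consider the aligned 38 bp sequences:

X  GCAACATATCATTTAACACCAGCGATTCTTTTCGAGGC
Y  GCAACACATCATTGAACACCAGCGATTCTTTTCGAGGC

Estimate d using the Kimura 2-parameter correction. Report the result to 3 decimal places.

Of 38 sites, 1 differences are transitions and 1 are transversions, so P = 1/38 ≈ 0.026316 and Q = 1/38 ≈ 0.026316.
Under the Kimura two-parameter model, d = −½ ln(1 − 2P − Q) − ¼ ln(1 − 2Q).
1 − 2P − Q = 0.921052, giving −½ ln(0.921052) = 0.041119.
1 − 2Q = 0.947368, giving −¼ ln(0.947368) = 0.013517.
d = 0.041119 + 0.013517 = 0.054636.

0.055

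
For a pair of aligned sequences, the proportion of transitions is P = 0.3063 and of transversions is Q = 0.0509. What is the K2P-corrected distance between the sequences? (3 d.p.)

Under the Kimura two-parameter model, d = −½ ln(1 − 2P − Q) − ¼ ln(1 − 2Q).
1 − 2P − Q = 0.3365, giving −½ ln(0.3365) = 0.544579.
1 − 2Q = 0.8982, giving −¼ ln(0.8982) = 0.026841.
d = 0.544579 + 0.026841 = 0.571420.

0.571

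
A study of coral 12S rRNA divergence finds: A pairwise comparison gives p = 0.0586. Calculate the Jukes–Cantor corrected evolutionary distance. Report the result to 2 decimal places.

0.06

d = −(3/4) ln(1 − 4p/3) = −0.75 ln(1 − 0.078133) = −0.75 ln(0.921867)
  = −0.75 × (-0.081354) = 0.061016 substitutions/site.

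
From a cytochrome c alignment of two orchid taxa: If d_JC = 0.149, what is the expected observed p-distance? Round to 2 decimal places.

p = (3/4)(1 − e^(−4d/3)) = 0.75 × (1 − e^(-0.198667)) = 0.75 × (1 − 0.819823) = 0.135133.

0.14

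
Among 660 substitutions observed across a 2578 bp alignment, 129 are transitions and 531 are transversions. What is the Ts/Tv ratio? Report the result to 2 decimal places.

0.24

R = 129/531 = 0.242937… ≈ 0.24 (to 2 d.p.).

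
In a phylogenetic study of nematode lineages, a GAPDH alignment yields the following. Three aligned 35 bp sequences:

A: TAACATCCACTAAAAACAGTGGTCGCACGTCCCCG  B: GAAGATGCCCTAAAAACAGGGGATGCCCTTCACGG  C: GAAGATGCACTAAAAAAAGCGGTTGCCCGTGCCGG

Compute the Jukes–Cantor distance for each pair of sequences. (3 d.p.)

A–B: 11/35 sites differ → p ≈ 0.314286, d = −0.75 ln(1 − 0.419048) = 0.407315 ≈ 0.407.
A–C: 9/35 sites differ → p ≈ 0.257143, d = −0.75 ln(1 − 0.342857) = 0.314890 ≈ 0.315.
B–C: 7/35 sites differ → p = 0.2, d = −0.75 ln(1 − 0.266667) = 0.232617 ≈ 0.233.

d(A,B) = 0.407, d(A,C) = 0.315, d(B,C) = 0.233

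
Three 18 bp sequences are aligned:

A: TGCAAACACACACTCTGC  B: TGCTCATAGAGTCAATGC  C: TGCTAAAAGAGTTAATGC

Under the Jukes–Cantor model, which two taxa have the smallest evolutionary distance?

A–B: 8/18 differ, p = 0.444, d = 0.673.
A–C: 8/18 differ, p = 0.444, d = 0.673.
B–C: 3/18 differ, p = 0.167, d = 0.188.
The smallest distance is between B and C.

B and C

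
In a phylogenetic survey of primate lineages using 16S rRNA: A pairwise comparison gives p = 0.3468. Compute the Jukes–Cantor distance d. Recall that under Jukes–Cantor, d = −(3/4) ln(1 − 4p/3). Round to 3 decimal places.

0.465

d = −(3/4) ln(1 − 4p/3) = −0.75 ln(1 − 0.4624) = −0.75 ln(0.5376)
  = −0.75 × (-0.620640) = 0.465480 substitutions/site.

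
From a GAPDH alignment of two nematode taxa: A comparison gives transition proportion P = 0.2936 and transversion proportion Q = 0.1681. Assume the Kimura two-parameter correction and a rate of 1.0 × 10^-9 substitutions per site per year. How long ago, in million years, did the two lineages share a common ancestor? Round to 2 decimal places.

Under the Kimura two-parameter model, d = −½ ln(1 − 2P − Q) − ¼ ln(1 − 2Q).
1 − 2P − Q = 0.2447, giving −½ ln(0.2447) = 0.703861.
1 − 2Q = 0.6638, giving −¼ ln(0.6638) = 0.102444.
d = 0.703861 + 0.102444 = 0.806305.
Under a molecular clock d = 2μt, so t = d/(2μ) = 0.806305 / (2 × 1.0 × 10^-9) = 403.15 million years.

403.15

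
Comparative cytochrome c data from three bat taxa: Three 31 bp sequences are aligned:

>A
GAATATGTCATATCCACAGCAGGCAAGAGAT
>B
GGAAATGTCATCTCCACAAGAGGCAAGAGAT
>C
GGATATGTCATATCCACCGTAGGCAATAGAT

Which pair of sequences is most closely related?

A–B: 5/31 differ, p = 0.161, d = 0.182.
A–C: 4/31 differ, p = 0.129, d = 0.142.
B–C: 6/31 differ, p = 0.194, d = 0.224.
The smallest distance is between A and C.

A and C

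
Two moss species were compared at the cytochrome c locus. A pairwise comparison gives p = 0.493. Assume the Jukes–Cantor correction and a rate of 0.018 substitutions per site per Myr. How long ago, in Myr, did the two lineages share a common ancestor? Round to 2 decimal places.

d = −(3/4) ln(1 − 4p/3) = −0.75 ln(1 − 0.657333) = −0.75 ln(0.342667)
  = −0.75 × (-1.070996) = 0.803247 substitutions/site.
Under a molecular clock d = 2μt, so t = d/(2μ) = 0.803247 / (2 × 0.018) = 22.31 Myr.

22.31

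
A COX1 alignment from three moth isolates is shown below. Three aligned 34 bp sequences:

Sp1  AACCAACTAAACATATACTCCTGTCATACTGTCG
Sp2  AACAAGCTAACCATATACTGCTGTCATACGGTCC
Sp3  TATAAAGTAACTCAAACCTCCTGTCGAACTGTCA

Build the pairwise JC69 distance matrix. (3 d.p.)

d(Sp1,Sp2) = 0.201, d(Sp1,Sp3) = 0.535, d(Sp2,Sp3) = 0.597

Sp1–Sp2: 6/34 sites differ → p ≈ 0.176471, d = −0.75 ln(1 − 0.235295) = 0.201199 ≈ 0.201.
Sp1–Sp3: 13/34 sites differ → p ≈ 0.382353, d = −0.75 ln(1 − 0.509804) = 0.534712 ≈ 0.535.
Sp2–Sp3: 14/34 sites differ → p ≈ 0.411765, d = −0.75 ln(1 − 0.54902) = 0.597249 ≈ 0.597.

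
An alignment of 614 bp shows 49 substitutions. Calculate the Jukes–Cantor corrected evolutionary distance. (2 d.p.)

p = 49/614 ≈ 0.079805.
d = −(3/4) ln(1 − 4p/3) = −0.75 ln(1 − 0.106407) = −0.75 ln(0.893593)
  = −0.75 × (-0.112505) = 0.084379 substitutions/site.

0.08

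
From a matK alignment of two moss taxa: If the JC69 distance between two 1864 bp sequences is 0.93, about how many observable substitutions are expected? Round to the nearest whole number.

Invert JC69: p = (3/4)(1 − e^(−4d/3)) = 0.75 × (1 − e^(-1.24)) = 0.75 × (1 − 0.289384) = 0.532962.
Expected differing sites = pL ≈ 0.532962 × 1864 = 993.441168 ≈ 993.

993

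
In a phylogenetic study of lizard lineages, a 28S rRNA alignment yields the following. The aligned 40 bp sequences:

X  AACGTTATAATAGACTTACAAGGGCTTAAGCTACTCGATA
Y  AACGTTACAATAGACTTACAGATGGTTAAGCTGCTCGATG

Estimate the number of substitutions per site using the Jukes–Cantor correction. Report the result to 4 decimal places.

0.1993

The sequences differ at 7 of 40 sites (8, 21, 22, 23, 25, 33, 40), so p = 7/40 = 0.175.
d = −(3/4) ln(1 − 4p/3) = −0.75 ln(1 − 0.233333) = −0.75 ln(0.766667)
  = −0.75 × (-0.265703) = 0.199277 substitutions/site.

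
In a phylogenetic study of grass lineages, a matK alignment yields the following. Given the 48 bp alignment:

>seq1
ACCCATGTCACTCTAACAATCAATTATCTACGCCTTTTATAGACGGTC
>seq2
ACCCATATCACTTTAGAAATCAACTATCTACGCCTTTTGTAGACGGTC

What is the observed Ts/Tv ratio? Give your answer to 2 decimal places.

5.00

Transitions are A↔G and C↔T; transversions are all other mismatches.
Transitions: 5. Transversions: 1.
R = 5/1 = 5.00.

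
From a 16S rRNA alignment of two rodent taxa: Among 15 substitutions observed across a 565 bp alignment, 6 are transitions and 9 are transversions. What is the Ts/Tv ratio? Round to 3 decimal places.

0.667

R = 6/9 = 0.666666… ≈ 0.667 (to 3 d.p.).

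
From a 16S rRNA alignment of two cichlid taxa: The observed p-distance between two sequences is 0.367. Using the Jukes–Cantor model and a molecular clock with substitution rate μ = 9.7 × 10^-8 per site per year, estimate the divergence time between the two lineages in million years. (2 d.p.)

d = −(3/4) ln(1 − 4p/3) = −0.75 ln(1 − 0.489333) = −0.75 ln(0.510667)
  = −0.75 × (-0.672038) = 0.504029 substitutions/site.
Under a molecular clock d = 2μt, so t = d/(2μ) = 0.504029 / (2 × 9.7 × 10^-8) = 2.60 million years.

2.60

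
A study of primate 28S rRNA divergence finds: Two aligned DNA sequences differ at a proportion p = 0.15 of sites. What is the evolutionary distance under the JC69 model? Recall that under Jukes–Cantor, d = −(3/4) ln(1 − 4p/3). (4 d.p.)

0.1674

d = −(3/4) ln(1 − 4p/3) = −0.75 ln(1 − 0.2) = −0.75 ln(0.8)
  = −0.75 × (-0.223144) = 0.167358 substitutions/site.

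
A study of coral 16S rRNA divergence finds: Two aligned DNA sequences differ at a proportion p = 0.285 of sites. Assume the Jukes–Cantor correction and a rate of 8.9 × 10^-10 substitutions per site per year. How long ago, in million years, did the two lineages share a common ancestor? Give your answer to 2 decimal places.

d = −(3/4) ln(1 − 4p/3) = −0.75 ln(1 − 0.38) = −0.75 ln(0.62)
  = −0.75 × (-0.478036) = 0.358527 substitutions/site.
Under a molecular clock d = 2μt, so t = d/(2μ) = 0.358527 / (2 × 8.9 × 10^-10) = 201.42 million years.

201.42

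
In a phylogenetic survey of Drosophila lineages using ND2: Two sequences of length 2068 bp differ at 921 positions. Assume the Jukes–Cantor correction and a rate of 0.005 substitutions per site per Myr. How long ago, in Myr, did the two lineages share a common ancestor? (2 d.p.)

p = 921/2068 ≈ 0.445358.
d = −(3/4) ln(1 − 4p/3) = −0.75 ln(1 − 0.593811) = −0.75 ln(0.406189)
  = −0.75 × (-0.900937) = 0.675703 substitutions/site.
Under a molecular clock d = 2μt, so t = d/(2μ) = 0.675703 / (2 × 0.005) = 67.57 Myr.

67.57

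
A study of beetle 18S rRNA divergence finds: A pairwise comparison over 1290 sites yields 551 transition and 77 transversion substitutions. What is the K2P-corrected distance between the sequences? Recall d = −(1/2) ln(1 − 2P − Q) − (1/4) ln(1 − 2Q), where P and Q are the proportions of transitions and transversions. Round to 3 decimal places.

P = 551/1290 ≈ 0.427132 and Q = 77/1290 ≈ 0.05969.
Under the Kimura two-parameter model, d = −½ ln(1 − 2P − Q) − ¼ ln(1 − 2Q).
1 − 2P − Q = 0.086046, giving −½ ln(0.086046) = 1.226437.
1 − 2Q = 0.88062, giving −¼ ln(0.88062) = 0.031782.
d = 1.226437 + 0.031782 = 1.258219.

1.258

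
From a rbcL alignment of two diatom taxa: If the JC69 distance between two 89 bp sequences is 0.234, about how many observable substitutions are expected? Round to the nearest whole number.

Invert JC69: p = (3/4)(1 − e^(−4d/3)) = 0.75 × (1 − e^(-0.312)) = 0.75 × (1 − 0.731982) = 0.201014.
Expected differing sites = pL ≈ 0.201014 × 89 = 17.890246 ≈ 18.

18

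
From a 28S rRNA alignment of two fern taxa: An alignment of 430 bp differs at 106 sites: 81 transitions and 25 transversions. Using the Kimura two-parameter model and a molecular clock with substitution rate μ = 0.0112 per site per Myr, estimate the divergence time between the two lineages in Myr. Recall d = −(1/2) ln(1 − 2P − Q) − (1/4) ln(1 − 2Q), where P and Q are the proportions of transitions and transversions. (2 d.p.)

P = 81/430 ≈ 0.188372 and Q = 25/430 ≈ 0.05814.
Under the Kimura two-parameter model, d = −½ ln(1 − 2P − Q) − ¼ ln(1 − 2Q).
1 − 2P − Q = 0.565116, giving −½ ln(0.565116) = 0.285362.
1 − 2Q = 0.88372, giving −¼ ln(0.88372) = 0.030904.
d = 0.285362 + 0.030904 = 0.316266.
Under a molecular clock d = 2μt, so t = d/(2μ) = 0.316266 / (2 × 0.0112) = 14.12 Myr.

14.12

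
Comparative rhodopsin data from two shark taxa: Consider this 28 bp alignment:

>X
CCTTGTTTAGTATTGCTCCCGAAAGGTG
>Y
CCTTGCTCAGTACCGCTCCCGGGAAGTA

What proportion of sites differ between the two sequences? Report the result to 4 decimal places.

The sequences differ at 8 of 28 positions (sites 6, 8, 13, 14, 22, 23, 25, 28).
p = 8/28 = 0.285714… ≈ 0.2857 (to 4 d.p.).

0.2857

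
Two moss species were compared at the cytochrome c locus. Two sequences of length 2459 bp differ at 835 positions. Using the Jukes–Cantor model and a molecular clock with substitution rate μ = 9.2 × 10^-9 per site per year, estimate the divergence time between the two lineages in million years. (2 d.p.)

p = 835/2459 ≈ 0.339569.
d = −(3/4) ln(1 − 4p/3) = −0.75 ln(1 − 0.452759) = −0.75 ln(0.547241)
  = −0.75 × (-0.602866) = 0.452150 substitutions/site.
Under a molecular clock d = 2μt, so t = d/(2μ) = 0.452150 / (2 × 9.2 × 10^-9) = 24.57 million years.

24.57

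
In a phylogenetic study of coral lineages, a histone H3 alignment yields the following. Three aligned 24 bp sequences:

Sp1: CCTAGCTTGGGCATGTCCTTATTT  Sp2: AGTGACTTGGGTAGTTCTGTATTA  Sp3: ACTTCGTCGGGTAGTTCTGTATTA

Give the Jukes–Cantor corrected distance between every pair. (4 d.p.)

Sp1–Sp2: 10/24 sites differ → p ≈ 0.416667, d = −0.75 ln(1 − 0.555556) = 0.608198 ≈ 0.6082.
Sp1–Sp3: 11/24 sites differ → p ≈ 0.458333, d = −0.75 ln(1 − 0.611111) = 0.708346 ≈ 0.7083.
Sp2–Sp3: 5/24 sites differ → p ≈ 0.208333, d = −0.75 ln(1 − 0.277777) = 0.244066 ≈ 0.2441.

d(Sp1,Sp2) = 0.6082, d(Sp1,Sp3) = 0.7083, d(Sp2,Sp3) = 0.2441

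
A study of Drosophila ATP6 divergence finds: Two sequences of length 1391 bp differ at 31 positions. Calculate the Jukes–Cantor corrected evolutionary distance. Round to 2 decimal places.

p = 31/1391 ≈ 0.022286.
d = −(3/4) ln(1 − 4p/3) = −0.75 ln(1 − 0.029715) = −0.75 ln(0.970285)
  = −0.75 × (-0.030165) = 0.022624 substitutions/site.

0.02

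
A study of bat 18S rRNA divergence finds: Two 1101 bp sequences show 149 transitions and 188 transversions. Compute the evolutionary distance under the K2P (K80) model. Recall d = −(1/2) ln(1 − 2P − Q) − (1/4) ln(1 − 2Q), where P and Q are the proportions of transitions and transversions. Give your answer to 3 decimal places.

0.396

P = 149/1101 ≈ 0.135332 and Q = 188/1101 ≈ 0.170754.
Under the Kimura two-parameter model, d = −½ ln(1 − 2P − Q) − ¼ ln(1 − 2Q).
1 − 2P − Q = 0.558582, giving −½ ln(0.558582) = 0.291177.
1 − 2Q = 0.658492, giving −¼ ln(0.658492) = 0.104451.
d = 0.291177 + 0.104451 = 0.395628.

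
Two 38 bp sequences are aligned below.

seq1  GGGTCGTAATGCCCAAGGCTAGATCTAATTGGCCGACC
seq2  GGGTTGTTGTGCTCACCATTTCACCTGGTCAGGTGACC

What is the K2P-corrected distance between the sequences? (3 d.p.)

Of 38 sites, 11 differences are transitions and 6 are transversions, so P = 11/38 ≈ 0.289474 and Q = 6/38 ≈ 0.157895.
Under the Kimura two-parameter model, d = −½ ln(1 − 2P − Q) − ¼ ln(1 − 2Q).
1 − 2P − Q = 0.263157, giving −½ ln(0.263157) = 0.667502.
1 − 2Q = 0.68421, giving −¼ ln(0.68421) = 0.094873.
d = 0.667502 + 0.094873 = 0.762375.

0.762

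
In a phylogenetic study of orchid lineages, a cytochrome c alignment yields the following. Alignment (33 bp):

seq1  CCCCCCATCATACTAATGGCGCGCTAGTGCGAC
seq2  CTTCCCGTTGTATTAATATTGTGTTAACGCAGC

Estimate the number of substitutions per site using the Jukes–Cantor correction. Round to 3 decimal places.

The sequences differ at 15 of 33 sites, so p = 15/33 ≈ 0.454545.
d = −(3/4) ln(1 − 4p/3) = −0.75 ln(1 − 0.60606) = −0.75 ln(0.39394)
  = −0.75 × (-0.931557) = 0.698668 substitutions/site.

0.699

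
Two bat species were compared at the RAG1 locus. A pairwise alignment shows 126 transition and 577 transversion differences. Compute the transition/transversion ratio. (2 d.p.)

R = 126/577 = 0.218370… ≈ 0.22 (to 2 d.p.).

0.22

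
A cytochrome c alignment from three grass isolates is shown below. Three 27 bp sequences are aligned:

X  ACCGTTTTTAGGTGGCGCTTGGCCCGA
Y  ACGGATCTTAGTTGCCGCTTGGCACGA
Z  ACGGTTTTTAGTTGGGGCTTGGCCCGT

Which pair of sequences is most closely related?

X–Y: 6/27 differ, p = 0.222, d = 0.264.
X–Z: 4/27 differ, p = 0.148, d = 0.165.
Y–Z: 6/27 differ, p = 0.222, d = 0.264.
The smallest distance is between X and Z.

X and Z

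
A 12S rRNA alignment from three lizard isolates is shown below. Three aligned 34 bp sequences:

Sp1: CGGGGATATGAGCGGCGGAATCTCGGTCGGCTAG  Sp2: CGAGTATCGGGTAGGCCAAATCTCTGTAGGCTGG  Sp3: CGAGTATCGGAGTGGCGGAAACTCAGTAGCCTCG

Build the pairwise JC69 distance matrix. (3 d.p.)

d(Sp1,Sp2) = 0.477, d(Sp1,Sp3) = 0.373, d(Sp2,Sp3) = 0.326

Sp1–Sp2: 12/34 sites differ → p ≈ 0.352941, d = −0.75 ln(1 − 0.470588) = 0.476991 ≈ 0.477.
Sp1–Sp3: 10/34 sites differ → p ≈ 0.294118, d = −0.75 ln(1 − 0.392157) = 0.373379 ≈ 0.373.
Sp2–Sp3: 9/34 sites differ → p ≈ 0.264706, d = −0.75 ln(1 − 0.352941) = 0.326488 ≈ 0.326.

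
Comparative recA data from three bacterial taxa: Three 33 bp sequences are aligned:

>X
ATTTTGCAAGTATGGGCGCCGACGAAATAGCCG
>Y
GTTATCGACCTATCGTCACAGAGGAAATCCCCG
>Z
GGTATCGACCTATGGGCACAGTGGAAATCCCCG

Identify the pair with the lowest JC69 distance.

Y and Z

X–Y: 13/33 differ, p = 0.394, d = 0.559.
X–Z: 13/33 differ, p = 0.394, d = 0.559.
Y–Z: 4/33 differ, p = 0.121, d = 0.132.
The smallest distance is between Y and Z.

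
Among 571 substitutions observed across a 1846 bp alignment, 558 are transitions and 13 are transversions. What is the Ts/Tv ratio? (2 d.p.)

42.92

R = 558/13 = 42.923076… ≈ 42.92 (to 2 d.p.).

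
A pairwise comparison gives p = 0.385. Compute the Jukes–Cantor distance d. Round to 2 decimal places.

0.54

d = −(3/4) ln(1 − 4p/3) = −0.75 ln(1 − 0.513333) = −0.75 ln(0.486667)
  = −0.75 × (-0.720175) = 0.540131 substitutions/site.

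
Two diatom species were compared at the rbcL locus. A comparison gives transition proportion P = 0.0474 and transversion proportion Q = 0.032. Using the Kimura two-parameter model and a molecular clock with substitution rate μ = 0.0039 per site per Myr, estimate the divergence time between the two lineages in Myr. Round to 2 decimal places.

Under the Kimura two-parameter model, d = −½ ln(1 − 2P − Q) − ¼ ln(1 − 2Q).
1 − 2P − Q = 0.8732, giving −½ ln(0.8732) = 0.067795.
1 − 2Q = 0.936, giving −¼ ln(0.936) = 0.016535.
d = 0.067795 + 0.016535 = 0.084330.
Under a molecular clock d = 2μt, so t = d/(2μ) = 0.084330 / (2 × 0.0039) = 10.81 Myr.

10.81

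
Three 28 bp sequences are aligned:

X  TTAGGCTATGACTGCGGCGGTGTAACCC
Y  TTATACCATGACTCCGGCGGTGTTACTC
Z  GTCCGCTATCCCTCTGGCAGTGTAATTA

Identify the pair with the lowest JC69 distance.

X and Y

X–Y: 6/28 differ, p = 0.214, d = 0.252.
X–Z: 11/28 differ, p = 0.393, d = 0.556.
Y–Z: 12/28 differ, p = 0.429, d = 0.635.
The smallest distance is between X and Y.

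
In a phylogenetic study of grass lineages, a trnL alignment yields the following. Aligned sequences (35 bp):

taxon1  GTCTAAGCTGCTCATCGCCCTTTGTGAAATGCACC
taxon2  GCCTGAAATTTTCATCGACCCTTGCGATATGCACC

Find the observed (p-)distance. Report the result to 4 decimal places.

0.2857

The sequences differ at 10 of 35 positions (sites 2, 5, 7, 8, 10, 11, 18, 21, 25, 28).
p = 10/35 = 0.285714… ≈ 0.2857 (to 4 d.p.).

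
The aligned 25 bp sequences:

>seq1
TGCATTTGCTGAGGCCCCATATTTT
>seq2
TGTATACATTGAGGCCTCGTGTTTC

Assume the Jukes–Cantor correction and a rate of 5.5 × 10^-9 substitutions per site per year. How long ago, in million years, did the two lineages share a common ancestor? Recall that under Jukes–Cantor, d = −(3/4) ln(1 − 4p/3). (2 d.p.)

44.59

The sequences differ at 9 of 25 sites (3, 6, 7, 8, 9, 17, 19, 21, 25), so p = 9/25 = 0.36.
d = −(3/4) ln(1 − 4p/3) = −0.75 ln(1 − 0.48) = −0.75 ln(0.52)
  = −0.75 × (-0.653926) = 0.490445 substitutions/site.
Under a molecular clock d = 2μt, so t = d/(2μ) = 0.490445 / (2 × 5.5 × 10^-9) = 44.59 million years.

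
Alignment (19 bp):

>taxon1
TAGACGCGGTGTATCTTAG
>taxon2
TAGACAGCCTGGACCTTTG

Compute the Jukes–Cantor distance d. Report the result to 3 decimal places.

0.507

The sequences differ at 7 of 19 sites (6, 7, 8, 9, 12, 14, 18), so p = 7/19 ≈ 0.368421.
d = −(3/4) ln(1 − 4p/3) = −0.75 ln(1 − 0.491228) = −0.75 ln(0.508772)
  = −0.75 × (-0.675755) = 0.506816 substitutions/site.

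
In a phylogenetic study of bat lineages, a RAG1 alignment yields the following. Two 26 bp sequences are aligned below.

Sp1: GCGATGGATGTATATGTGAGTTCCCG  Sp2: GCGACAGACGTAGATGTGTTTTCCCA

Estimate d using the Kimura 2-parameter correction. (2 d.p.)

Of 26 sites, 4 differences are transitions and 3 are transversions, so P = 4/26 ≈ 0.153846 and Q = 3/26 ≈ 0.115385.
Under the Kimura two-parameter model, d = −½ ln(1 − 2P − Q) − ¼ ln(1 − 2Q).
1 − 2P − Q = 0.576923, giving −½ ln(0.576923) = 0.275023.
1 − 2Q = 0.76923, giving −¼ ln(0.76923) = 0.065591.
d = 0.275023 + 0.065591 = 0.340614.

0.34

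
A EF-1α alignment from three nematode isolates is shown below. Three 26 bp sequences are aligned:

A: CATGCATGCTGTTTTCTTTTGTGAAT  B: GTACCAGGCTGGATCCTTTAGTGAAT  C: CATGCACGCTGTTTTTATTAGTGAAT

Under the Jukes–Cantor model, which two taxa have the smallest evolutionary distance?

A–B: 9/26 differ, p = 0.346, d = 0.464.
A–C: 4/26 differ, p = 0.154, d = 0.172.
B–C: 10/26 differ, p = 0.385, d = 0.539.
The smallest distance is between A and C.

A and C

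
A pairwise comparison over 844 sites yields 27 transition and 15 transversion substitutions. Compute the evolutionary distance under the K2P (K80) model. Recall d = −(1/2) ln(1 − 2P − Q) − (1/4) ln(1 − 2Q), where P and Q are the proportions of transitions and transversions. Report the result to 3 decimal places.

P = 27/844 ≈ 0.031991 and Q = 15/844 ≈ 0.017773.
Under the Kimura two-parameter model, d = −½ ln(1 − 2P − Q) − ¼ ln(1 − 2Q).
1 − 2P − Q = 0.918245, giving −½ ln(0.918245) = 0.042646.
1 − 2Q = 0.964454, giving −¼ ln(0.964454) = 0.009048.
d = 0.042646 + 0.009048 = 0.051694.

0.052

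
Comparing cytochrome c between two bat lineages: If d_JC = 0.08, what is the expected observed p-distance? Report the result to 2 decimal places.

0.08

p = (3/4)(1 − e^(−4d/3)) = 0.75 × (1 − e^(-0.106667)) = 0.75 × (1 − 0.898825) = 0.075881.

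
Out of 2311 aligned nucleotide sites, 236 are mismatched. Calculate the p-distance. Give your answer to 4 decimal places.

p = 236/2311 = 0.102120… ≈ 0.1021 (to 4 d.p.).

0.1021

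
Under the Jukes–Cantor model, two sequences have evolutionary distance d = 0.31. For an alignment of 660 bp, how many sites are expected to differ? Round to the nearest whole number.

168

Invert JC69: p = (3/4)(1 − e^(−4d/3)) = 0.75 × (1 − e^(-0.413333)) = 0.75 × (1 − 0.661442) = 0.253919.
Expected differing sites = pL ≈ 0.253919 × 660 = 167.58654 ≈ 168.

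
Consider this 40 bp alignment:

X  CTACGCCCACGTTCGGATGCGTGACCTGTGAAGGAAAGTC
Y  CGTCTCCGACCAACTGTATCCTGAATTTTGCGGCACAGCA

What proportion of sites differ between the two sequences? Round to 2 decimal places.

The sequences differ at 21 of 40 positions.
p = 21/40 = 0.525 ≈ 0.53 (to 2 d.p.).

0.53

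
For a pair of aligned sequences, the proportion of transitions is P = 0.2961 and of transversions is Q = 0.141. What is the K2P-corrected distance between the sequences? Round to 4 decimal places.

0.7434

Under the Kimura two-parameter model, d = −½ ln(1 − 2P − Q) − ¼ ln(1 − 2Q).
1 − 2P − Q = 0.2668, giving −½ ln(0.2668) = 0.660628.
1 − 2Q = 0.718, giving −¼ ln(0.718) = 0.082821.
d = 0.660628 + 0.082821 = 0.743449.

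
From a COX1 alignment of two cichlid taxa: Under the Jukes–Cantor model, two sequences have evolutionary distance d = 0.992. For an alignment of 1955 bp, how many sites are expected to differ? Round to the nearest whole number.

Invert JC69: p = (3/4)(1 − e^(−4d/3)) = 0.75 × (1 − e^(-1.322667)) = 0.75 × (1 − 0.266424) = 0.550182.
Expected differing sites = pL ≈ 0.550182 × 1955 = 1075.60581 ≈ 1076.

1076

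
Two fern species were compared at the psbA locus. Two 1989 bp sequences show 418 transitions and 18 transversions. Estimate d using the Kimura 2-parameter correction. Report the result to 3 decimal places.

0.285

P = 418/1989 ≈ 0.210156 and Q = 18/1989 ≈ 0.00905.
Under the Kimura two-parameter model, d = −½ ln(1 − 2P − Q) − ¼ ln(1 − 2Q).
1 − 2P − Q = 0.570638, giving −½ ln(0.570638) = 0.280500.
1 − 2Q = 0.9819, giving −¼ ln(0.9819) = 0.004566.
d = 0.280500 + 0.004566 = 0.285066.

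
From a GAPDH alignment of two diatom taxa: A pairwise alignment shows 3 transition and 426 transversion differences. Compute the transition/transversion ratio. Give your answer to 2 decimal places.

0.01

R = 3/426 = 0.007042… ≈ 0.01 (to 2 d.p.).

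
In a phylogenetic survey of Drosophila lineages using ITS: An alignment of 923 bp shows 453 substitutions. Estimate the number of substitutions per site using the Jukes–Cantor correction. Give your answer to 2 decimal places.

0.80

p = 453/923 ≈ 0.490791.
d = −(3/4) ln(1 − 4p/3) = −0.75 ln(1 − 0.654388) = −0.75 ln(0.345612)
  = −0.75 × (-1.062439) = 0.796829 substitutions/site.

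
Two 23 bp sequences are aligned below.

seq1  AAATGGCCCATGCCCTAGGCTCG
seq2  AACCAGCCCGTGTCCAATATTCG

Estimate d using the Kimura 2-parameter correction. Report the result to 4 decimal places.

Of 23 sites, 6 differences are transitions and 3 are transversions, so P = 6/23 ≈ 0.26087 and Q = 3/23 ≈ 0.130435.
Under the Kimura two-parameter model, d = −½ ln(1 − 2P − Q) − ¼ ln(1 − 2Q).
1 − 2P − Q = 0.347825, giving −½ ln(0.347825) = 0.528028.
1 − 2Q = 0.73913, giving −¼ ln(0.73913) = 0.075570.
d = 0.528028 + 0.075570 = 0.603598.

0.6036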